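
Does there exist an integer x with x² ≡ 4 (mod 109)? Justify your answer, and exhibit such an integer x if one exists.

x = 2

Take x = 2. Then 2² = 4, and since 0 ≤ 4 < 109 this is already reduced: 2² ≡ 4 (mod 109).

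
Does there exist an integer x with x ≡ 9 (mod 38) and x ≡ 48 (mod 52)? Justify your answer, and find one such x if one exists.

There is no such integer.

gcd(38, 52) = 2. If x ≡ 9 (mod 38) and x ≡ 48 (mod 52), then x ≡ 9 (mod 2) and x ≡ 48 (mod 2).
These are incompatible: 9 − 48 = -39 is not divisible by 2.
So no integer satisfies both congruences.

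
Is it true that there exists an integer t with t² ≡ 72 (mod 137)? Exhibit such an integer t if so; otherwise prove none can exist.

t = 88

Take t = 88. Then 88² = 7744 = 56·137 + 72, so 88² ≡ 72 (mod 137).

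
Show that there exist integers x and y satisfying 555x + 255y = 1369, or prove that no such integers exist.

Both 555 and 255 are divisible by gcd(555, 255) = 15, hence so is any combination 555x + 255y.
But 1369 = 15·91 + 4, so 15 ∤ 1369.
Therefore 555x + 255y = 1369 has no solution in integers.

No, no such integers exist.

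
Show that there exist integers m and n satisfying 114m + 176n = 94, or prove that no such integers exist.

Since gcd(114, 176) = 2 and 94 = 2·47, Bézout's identity guarantees a solution.
Dividing through by 2 reduces the equation to 57m + 88n = 47.
Dividing repeatedly: 88 = 1·57 + 31, 57 = 1·31 + 26, 31 = 1·26 + 5, 26 = 5·5 + 1, 5 = 5·1 + 0.
Working back up the chain: 1 = 26 − 5·5 = 26 − 5·(31 − 1·26) = −5·31 + 6·26 = −5·31 + 6·(57 − 1·31) = 6·57 − 11·31 = 6·57 − 11·(88 − 1·57) = −11·88 + 17·57. So 57·17 + 88·(-11) = 1.
Multiplying through by 47: m = 17·47 = 799, n = (-11)·47 = -517 is a solution.
The general solution is m = 799 + 88k, n = -517 − 57k; taking k = -9 gives the smaller pair m = 7, n = -4.
Indeed 114·7 + 176·(-4) = 798 − 704 = 94.

m = 7, n = -4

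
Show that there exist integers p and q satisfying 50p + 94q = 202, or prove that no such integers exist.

p = 36, q = -17

Every value of 50p + 94q is a multiple of gcd(50, 94) = 2; since 2 ∣ 202, solutions exist.
Dividing through by 2 reduces the equation to 25p + 47q = 101.
Dividing repeatedly: 47 = 1·25 + 22, 25 = 1·22 + 3, 22 = 7·3 + 1, 3 = 3·1 + 0.
Unwinding: 1 = 22 − 7·3 = 22 − 7·(25 − 1·22) = −7·25 + 8·22 = −7·25 + 8·(47 − 1·25) = 8·47 − 15·25, i.e. 25·(-15) + 47·8 = 1.
Scaling by 101 gives the particular solution (p, q) = (-1515, 808).
Shifting by a multiple of (47, −25) keeps it a solution: p = -1515 + 33·47 = 36, q = 808 − 33·25 = -17.
Check: 50·36 + 94·(-17) = 1800 − 1598 = 202. ✓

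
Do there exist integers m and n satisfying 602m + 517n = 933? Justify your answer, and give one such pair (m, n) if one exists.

Since gcd(602, 517) = 1, every integer is an integer combination of 602 and 517.
Dividing repeatedly: 602 = 1·517 + 85, 517 = 6·85 + 7, 85 = 12·7 + 1, 7 = 7·1 + 0.
Back-substituting, 1 = 85 − 12·7 = 85 − 12·(517 − 6·85) = −12·517 + 73·85 = −12·517 + 73·(602 − 1·517) = 73·602 − 85·517; that is, 602·73 + 517·(-85) = 1.
Times 933: 602·68109 + 517·(-79305) = 933, so (68109, -79305) solves it.
Shifting by a multiple of (517, −602) keeps it a solution: m = 68109 − 131·517 = 382, n = -79305 + 131·602 = -443.
Check: 602·382 + 517·(-443) = 229964 − 229031 = 933. ✓

m = 382, n = -443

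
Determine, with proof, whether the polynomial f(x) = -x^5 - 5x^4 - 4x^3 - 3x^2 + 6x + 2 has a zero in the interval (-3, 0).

Yes, f has a root in the interval.

f(-3) = -97 and f(0) = 2, which have opposite signs.
f is continuous everywhere (it is a polynomial), in particular on [-3, 0].
By the Intermediate Value Theorem, f takes the value 0 somewhere in the open interval.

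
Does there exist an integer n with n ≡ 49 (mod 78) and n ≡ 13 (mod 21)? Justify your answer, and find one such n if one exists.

n = 517

The moduli are not coprime: gcd(78, 21) = 3. Compatibility requires 3 ∣ (13 − 49) = -36, which holds, so solutions exist.
List candidates n ≡ 49 (mod 78): 49, 127, 205, 283, 361, 439, 517. Modulo 21 these are 7, 1, 16, 10, 4, 19, 13; 517 gives 13 as required.
Check: 517 mod 78 = 49, 517 mod 21 = 13. ✓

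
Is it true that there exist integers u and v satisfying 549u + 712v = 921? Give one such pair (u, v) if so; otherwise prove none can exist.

Since gcd(549, 712) = 1, every integer is an integer combination of 549 and 712.
Run the Euclidean algorithm on 712 and 549: 712 = 1·549 + 163, 549 = 3·163 + 60, 163 = 2·60 + 43, 60 = 1·43 + 17, 43 = 2·17 + 9, 17 = 1·9 + 8, 9 = 1·8 + 1, 8 = 8·1 + 0.
Back-substituting, 1 = 9 − 1·8 = 9 − (17 − 1·9) = −17 + 2·9 = −17 + 2·(43 − 2·17) = 2·43 − 5·17 = 2·43 − 5·(60 − 1·43) = −5·60 + 7·43 = −5·60 + 7·(163 − 2·60) = 7·163 − 19·60 = 7·163 − 19·(549 − 3·163) = −19·549 + 64·163 = −19·549 + 64·(712 − 1·549) = 64·712 − 83·549; that is, 549·(-83) + 712·64 = 1.
Scaling by 921 gives the particular solution (u, v) = (-76443, 58944).
Adding 108·712 to u and subtracting 108·549 from v gives the tidier solution (453, -348).
Indeed 549·453 + 712·(-348) = 248697 − 247776 = 921.

u = 453, v = -348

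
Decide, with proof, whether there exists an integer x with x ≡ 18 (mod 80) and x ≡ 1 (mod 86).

Both moduli are multiples of 2 = gcd(80, 86), so any solution would satisfy x ≡ 18 and x ≡ 1 modulo 2 simultaneously.
These are incompatible: 18 − 1 = 17 is not divisible by 2.
So no integer satisfies both congruences.

No such integer exists.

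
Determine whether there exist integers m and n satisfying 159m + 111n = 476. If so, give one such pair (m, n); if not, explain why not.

gcd(159, 111) = 3, so every integer of the form 159m + 111n is a multiple of 3.
But 476 = 3·158 + 2, so 3 ∤ 476.
Therefore 159m + 111n = 476 has no solution in integers.

No such integers exist.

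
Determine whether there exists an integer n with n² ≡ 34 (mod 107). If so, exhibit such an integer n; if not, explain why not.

n = 26

n = 26 works: 26² = 676, and 676 − 34 = 642 = 6·107.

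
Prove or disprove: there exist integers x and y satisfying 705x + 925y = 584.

No, no such integers exist.

gcd(705, 925) = 5, so every integer of the form 705x + 925y is a multiple of 5.
But 584 is not a multiple of 5 (it leaves remainder 4).
Hence no integers x, y satisfy the equation.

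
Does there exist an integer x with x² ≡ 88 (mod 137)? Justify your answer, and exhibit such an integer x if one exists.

x = 122 works: 122² = 14884, and 14884 − 88 = 14796 = 108·137.

x = 122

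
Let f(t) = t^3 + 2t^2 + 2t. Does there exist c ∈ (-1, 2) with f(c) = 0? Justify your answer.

Yes, f has a root in the interval.

f(-1) = -1 and f(2) = 20, which have opposite signs.
f is continuous everywhere (it is a polynomial), in particular on [-1, 2].
By the Intermediate Value Theorem f must vanish at some point of (-1, 2).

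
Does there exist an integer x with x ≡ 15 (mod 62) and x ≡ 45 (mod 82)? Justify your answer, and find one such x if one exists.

x = 1193

gcd(62, 82) = 2. A simultaneous solution exists iff 15 ≡ 45 (mod 2); here 15 mod 2 = 1 = 45 mod 2, so it does.
Put x = 15 + 62t, so we need 62t ≡ 30 (mod 82), equivalently (divide by 2) 31t ≡ 15 (mod 41).
To invert 31 modulo 41: 41 = 1·31 + 10, 31 = 3·10 + 1, 10 = 10·1 + 0, and unwinding, 1 = 31 − 3·10 = 31 − 3·(41 − 1·31) = −3·41 + 4·31. Thus 31⁻¹ ≡ 4 (mod 41).
Therefore t ≡ 4·15 = 60 ≡ 19 (mod 41).
Then x = 15 + 62·19 = 1193.
Verify: 1193 = 19·62 + 15 and 1193 = 14·82 + 45. ✓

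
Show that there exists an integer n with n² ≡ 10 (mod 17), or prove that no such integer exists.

There is no such integer.

Computing n² mod 17 for n = 0, 1, …, 8 (enough, by the symmetry n ↦ 17 − n) gives 0, 1, 4, 9, 16, 8, 2, 15, 13.
So the quadratic residues mod 17 are {0, 1, 2, 4, 8, 9, 13, 15, 16}, and 10 is not among them.
Hence no integer n has n² ≡ 10 (mod 17).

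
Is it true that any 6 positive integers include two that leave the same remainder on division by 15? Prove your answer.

Try 6 consecutive integers, 52, 53, …, 57. Their remainders mod 15 are 7, 8, 9, 10, 11, 12 — pairwise different, as any 6 ≤ 15 consecutive integers have distinct residues.
So no two of them leave the same remainder on division by 15; the claim fails for this set.

No; for instance {52, 53, 54, 55, 56, 57} is a counterexample.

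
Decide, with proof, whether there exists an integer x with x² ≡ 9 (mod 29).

Take x = 26. Then 26² = 676 = 23·29 + 9, so 26² ≡ 9 (mod 29).

x = 26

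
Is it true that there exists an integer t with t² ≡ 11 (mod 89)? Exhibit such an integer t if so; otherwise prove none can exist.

Take t = 10. Then 10² = 100 = 1·89 + 11, so 10² ≡ 11 (mod 89).

t = 10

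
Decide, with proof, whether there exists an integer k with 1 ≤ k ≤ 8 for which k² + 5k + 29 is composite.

k = 1

At k = 1: 1² + 5·1 + 29 = 35 = 5·7, which is composite.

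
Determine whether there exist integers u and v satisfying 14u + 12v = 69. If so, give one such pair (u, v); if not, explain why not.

There are no such integers.

Any value of 14u + 12v is a multiple of gcd(14, 12) = 2.
But 69 = 2·34 + 1, so 2 ∤ 69.
Therefore 14u + 12v = 69 has no solution in integers.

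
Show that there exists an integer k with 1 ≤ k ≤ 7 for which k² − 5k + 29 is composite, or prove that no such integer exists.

k = 4

At k = 4: 4² − 5·4 + 29 = 25 = 5·5, which is composite.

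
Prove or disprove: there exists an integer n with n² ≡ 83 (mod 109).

Take n = 65. Then 65² = 4225 = 38·109 + 83, so 65² ≡ 83 (mod 109).

n = 65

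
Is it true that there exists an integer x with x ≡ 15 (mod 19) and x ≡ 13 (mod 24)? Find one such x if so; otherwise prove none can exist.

gcd(19, 24) = 1, so the Chinese Remainder Theorem guarantees exactly one residue class mod 456 satisfying both.
Any solution of the first congruence is x = 15 + 19t; substituting into the second, 19t ≡ 13 − 15 ≡ 22 (mod 24).
To invert 19 modulo 24: 24 = 1·19 + 5, 19 = 3·5 + 4, 5 = 1·4 + 1, 4 = 4·1 + 0, and unwinding, 1 = 5 − 1·4 = 5 − (19 − 3·5) = −19 + 4·5 = −19 + 4·(24 − 1·19) = 4·24 − 5·19. Thus 19⁻¹ ≡ -5 ≡ 19 (mod 24).
Multiplying by 19: t ≡ 19·22 = 418 ≡ 10 (mod 24).
With t = 10: x = 15 + 19·10 = 205.
Check: 205 mod 19 = 15, 205 mod 24 = 13. ✓

x = 205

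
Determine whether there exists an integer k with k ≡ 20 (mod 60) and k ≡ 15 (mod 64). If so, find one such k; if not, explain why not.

Both moduli are multiples of 4 = gcd(60, 64), so any solution would satisfy k ≡ 20 and k ≡ 15 modulo 4 simultaneously.
But 20 mod 4 = 0 while 15 mod 4 = 3, a contradiction.
Hence the system has no solution.

No, no such integer exists.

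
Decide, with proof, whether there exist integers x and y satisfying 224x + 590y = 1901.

Both 224 and 590 are divisible by gcd(224, 590) = 2, hence so is any combination 224x + 590y.
However 1901 leaves remainder 1 on division by 2.
So the equation is unsolvable over ℤ.

There are no such integers.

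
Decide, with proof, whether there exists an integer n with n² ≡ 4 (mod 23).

n = 2

Take n = 2. Then 2² = 4, and since 0 ≤ 4 < 23 this is already reduced: 2² ≡ 4 (mod 23).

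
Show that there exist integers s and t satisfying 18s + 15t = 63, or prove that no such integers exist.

s = 1, t = 3

Every value of 18s + 15t is a multiple of gcd(18, 15) = 3; since 3 ∣ 63, solutions exist.
Dividing through by 3 reduces the equation to 6s + 5t = 21.
Euclidean algorithm: 6 = 1·5 + 1, 5 = 5·1 + 0.
Working back up the chain: 1 = 6 − 1·5. So 6·1 + 5·(-1) = 1.
Times 21: 6·21 + 5·(-21) = 21, so (21, -21) solves it.
Shifting by a multiple of (5, −6) keeps it a solution: s = 21 − 4·5 = 1, t = -21 + 4·6 = 3.
Indeed 18·1 + 15·3 = 18 + 45 = 63.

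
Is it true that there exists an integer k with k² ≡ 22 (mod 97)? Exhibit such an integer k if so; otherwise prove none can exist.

k = 33

Take k = 33. Then 33² = 1089 = 11·97 + 22, so 33² ≡ 22 (mod 97).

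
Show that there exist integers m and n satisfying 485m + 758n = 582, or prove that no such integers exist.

Since gcd(485, 758) = 1, every integer is an integer combination of 485 and 758.
Dividing repeatedly: 758 = 1·485 + 273, 485 = 1·273 + 212, 273 = 1·212 + 61, 212 = 3·61 + 29, 61 = 2·29 + 3, 29 = 9·3 + 2, 3 = 1·2 + 1, 2 = 2·1 + 0.
Unwinding: 1 = 3 − 1·2 = 3 − (29 − 9·3) = −29 + 10·3 = −29 + 10·(61 − 2·29) = 10·61 − 21·29 = 10·61 − 21·(212 − 3·61) = −21·212 + 73·61 = −21·212 + 73·(273 − 1·212) = 73·273 − 94·212 = 73·273 − 94·(485 − 1·273) = −94·485 + 167·273 = −94·485 + 167·(758 − 1·485) = 167·758 − 261·485, i.e. 485·(-261) + 758·167 = 1.
Times 582: 485·(-151902) + 758·97194 = 582, so (-151902, 97194) solves it.
The general solution is m = -151902 + 758k, n = 97194 − 485k; taking k = 201 gives the smaller pair m = 456, n = -291.
Check: 485·456 + 758·(-291) = 221160 − 220578 = 582. ✓

m = 456, n = -291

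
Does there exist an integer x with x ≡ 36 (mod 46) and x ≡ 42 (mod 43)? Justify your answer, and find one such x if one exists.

The moduli 46 and 43 are coprime, so by the Chinese Remainder Theorem a unique solution modulo 1978 exists.
Write x = 36 + 46t and require 36 + 46t ≡ 42 (mod 43), i.e. 46t ≡ 6 (mod 43).
46 ≡ 3 (mod 43), so this reads 3t ≡ 6 (mod 43). To invert 3 modulo 43: 43 = 14·3 + 1, 3 = 3·1 + 0, and unwinding, 1 = 43 − 14·3. Thus 3⁻¹ ≡ -14 ≡ 29 (mod 43).
Therefore t ≡ 29·6 = 174 ≡ 2 (mod 43).
Taking t = 2 gives x = 36 + 46·2 = 128.
Verify: 128 = 2·46 + 36 and 128 = 2·43 + 42. ✓

x = 128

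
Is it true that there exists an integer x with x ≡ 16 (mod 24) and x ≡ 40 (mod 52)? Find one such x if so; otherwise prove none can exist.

Here gcd(24, 52) = 4, and both 16 and 40 leave remainder 0 mod 4, so the system is consistent.
The integers ≡ 16 (mod 24) are 16, 40, …; their remainders mod 52 are 16, 40, so x = 40 is the first that is ≡ 40 (mod 52).
Verify: 40 = 1·24 + 16 and 40 = 0·52 + 40. ✓

x = 40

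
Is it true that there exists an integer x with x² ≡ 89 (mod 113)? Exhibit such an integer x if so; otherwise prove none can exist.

No, no such integer exists.

Apply Euler's criterion with the prime 113: 89 is a quadratic residue iff 89^56 ≡ 1 (mod 113), and a non-residue iff it is ≡ −1.
Squaring successively (mod 113): 89^2 = 7921 ≡ 11; 89^4 ≡ 11² = 121 ≡ 8; 89^8 ≡ 8² = 64 ≡ 64; 89^16 ≡ 64² = 4096 ≡ 28; 89^32 ≡ 28² = 784 ≡ 106.
Since 56 = 32 + 16 + 8, 89^56 ≡ 106 · 28 · 64; multiplying out mod 113: 106·28 = 2968 ≡ 30, then 30·64 = 1920 ≡ 112. Thus 89^56 ≡ 112 ≡ −1 (mod 113).
By Euler's criterion 89 is a quadratic non-residue mod 113: no x satisfies x² ≡ 89 (mod 113).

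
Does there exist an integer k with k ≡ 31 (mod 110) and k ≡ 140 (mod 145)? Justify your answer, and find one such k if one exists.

Both moduli are multiples of 5 = gcd(110, 145), so any solution would satisfy k ≡ 31 and k ≡ 140 modulo 5 simultaneously.
But 31 mod 5 = 1 while 140 mod 5 = 0, a contradiction.
So no integer satisfies both congruences.

No, no such integer exists.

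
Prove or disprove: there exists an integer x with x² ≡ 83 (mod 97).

There is no such integer.

Apply Euler's criterion with the prime 97: 83 is a quadratic residue iff 83^48 ≡ 1 (mod 97), and a non-residue iff it is ≡ −1.
Repeated squaring mod 97: 83^2 = 6889 ≡ 2; 83^4 ≡ 2² = 4 ≡ 4; 83^8 ≡ 4² = 16 ≡ 16; 83^16 ≡ 16² = 256 ≡ 62; 83^32 ≡ 62² = 3844 ≡ 61.
Since 48 = 32 + 16, 83^48 ≡ 61 · 62; multiplying out mod 97: 61·62 = 3782 ≡ 96. Thus 83^48 ≡ 96 ≡ −1 (mod 97).
The value −1 means 83 is a non-residue modulo 97, so x² ≡ 83 (mod 97) is impossible.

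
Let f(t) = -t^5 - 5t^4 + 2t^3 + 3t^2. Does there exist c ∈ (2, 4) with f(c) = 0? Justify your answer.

f has no root in that interval.

f(2) = -84 and f(4) = -2128, both negative, so a sign-change argument is unavailable; we show f keeps this sign on the whole interval.
Shift to the endpoint 2: with t = 2 + u (0 < u < 2), one computes f(2 + u) = -u^5 - 15u^4 - 78u^3 - 185u^2 - 204u - 84.
All 6 nonzero coefficients of this polynomial in u are negative; hence for u > 0 the value is a sum of negative terms (the constant -84 among them).
Therefore f(t) < 0 throughout (2, 4), and f has no zero there.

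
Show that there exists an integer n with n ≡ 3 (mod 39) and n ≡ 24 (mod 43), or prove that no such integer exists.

gcd(39, 43) = 1, so the Chinese Remainder Theorem guarantees exactly one residue class mod 1677 satisfying both.
Write n = 3 + 39t and require 3 + 39t ≡ 24 (mod 43), i.e. 39t ≡ 21 (mod 43).
Note 39·32 = 1248 ≡ 1 (mod 43) (as 1248 − 1 = 29·43), so 39⁻¹ ≡ 32.
Therefore t ≡ 32·21 = 672 ≡ 27 (mod 43).
With t = 27: n = 3 + 39·27 = 1056.
Indeed 1056 ≡ 3 (mod 39) and 1056 ≡ 24 (mod 43).

n = 1056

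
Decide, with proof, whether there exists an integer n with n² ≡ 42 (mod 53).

n = 28 works: 28² = 784, and 784 − 42 = 742 = 14·53.

n = 28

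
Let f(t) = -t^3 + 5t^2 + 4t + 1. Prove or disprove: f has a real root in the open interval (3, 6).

Yes, f has a root in the interval.

f(3) = 31 and f(6) = -11, which have opposite signs.
As a polynomial, f is continuous on every closed interval.
By the Intermediate Value Theorem f must vanish at some point of (3, 6).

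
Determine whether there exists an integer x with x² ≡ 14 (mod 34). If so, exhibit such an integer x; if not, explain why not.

No, no such integer exists.

Reduce modulo 17, which divides 34: we would need x² ≡ 14 (mod 17).
Computing x² mod 17 for x = 0, 1, …, 8 (enough, by the symmetry x ↦ 17 − x) gives 0, 1, 4, 9, 16, 8, 2, 15, 13.
The set of squares mod 17 is therefore {0, 1, 2, 4, 8, 9, 13, 15, 16}, which does not contain 14.
Hence no integer x has x² ≡ 14 (mod 34).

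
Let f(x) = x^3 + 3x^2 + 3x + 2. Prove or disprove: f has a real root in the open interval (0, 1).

f(0) = 2 and f(1) = 9, both positive, so a sign-change argument is unavailable; we show f keeps this sign on the whole interval.
Every nonzero coefficient of f(x) = x^3 + 3x^2 + 3x + 2 is positive; for x > 0 each term then has that sign, and the constant term 2 is strictly positive.
Therefore f(x) > 0 throughout (0, 1), and f has no zero there.

f has no root in that interval.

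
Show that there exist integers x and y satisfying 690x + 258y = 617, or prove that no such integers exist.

gcd(690, 258) = 6, so every integer of the form 690x + 258y is a multiple of 6.
But 617 = 6·102 + 5, so 6 ∤ 617.
Hence no integers x, y satisfy the equation.

No, no such integers exist.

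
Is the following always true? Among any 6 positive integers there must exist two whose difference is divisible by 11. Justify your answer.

Consider the 6 integers 11, 12, …, 16. They lie in distinct residue classes modulo 11, since 6 ≤ 11.
Any two of them differ by at most 5 < 11 and by at least 1, so no difference is a multiple of 11.

No, the set {11, 12, 13, 14, 15, 16} is a counterexample.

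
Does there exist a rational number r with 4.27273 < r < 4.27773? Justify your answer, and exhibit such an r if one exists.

r = 124/29

Multiplying by 29: 29·4.27273 = 123.90917 and 29·4.27773 = 124.05417, so the integer 124 lies strictly between them.
So r = 124/29 works: it is a ratio of integers, and dividing 29·4.27273 < 124 < 29·4.27773 through by 29 gives 4.27273 < 124/29 < 4.27773.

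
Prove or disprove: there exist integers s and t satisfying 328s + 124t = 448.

Since gcd(328, 124) = 4 and 448 = 4·112, Bézout's identity guarantees a solution.
Dividing through by 4 reduces the equation to 82s + 31t = 112.
Euclidean algorithm: 82 = 2·31 + 20, 31 = 1·20 + 11, 20 = 1·11 + 9, 11 = 1·9 + 2, 9 = 4·2 + 1, 2 = 2·1 + 0.
Working back up the chain: 1 = 9 − 4·2 = 9 − 4·(11 − 1·9) = −4·11 + 5·9 = −4·11 + 5·(20 − 1·11) = 5·20 − 9·11 = 5·20 − 9·(31 − 1·20) = −9·31 + 14·20 = −9·31 + 14·(82 − 2·31) = 14·82 − 37·31. So 82·14 + 31·(-37) = 1.
Scaling by 112 gives the particular solution (s, t) = (1568, -4144).
Shifting by a multiple of (31, −82) keeps it a solution: s = 1568 − 50·31 = 18, t = -4144 + 50·82 = -44.
Check: 328·18 + 124·(-44) = 5904 − 5456 = 448. ✓

s = 18, t = -44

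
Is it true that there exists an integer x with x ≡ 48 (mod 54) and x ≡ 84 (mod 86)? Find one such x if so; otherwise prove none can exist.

x = 858

Here gcd(54, 86) = 2, and both 48 and 84 leave remainder 0 mod 2, so the system is consistent.
Write x = 48 + 54t. Then 54t ≡ 84 − 48 ≡ 36 (mod 86); dividing through by 2 gives 27t ≡ 18 (mod 43).
To invert 27 modulo 43: 43 = 1·27 + 16, 27 = 1·16 + 11, 16 = 1·11 + 5, 11 = 2·5 + 1, 5 = 5·1 + 0, and unwinding, 1 = 11 − 2·5 = 11 − 2·(16 − 1·11) = −2·16 + 3·11 = −2·16 + 3·(27 − 1·16) = 3·27 − 5·16 = 3·27 − 5·(43 − 1·27) = −5·43 + 8·27. Thus 27⁻¹ ≡ 8 (mod 43).
Multiplying by 8: t ≡ 8·18 = 144 ≡ 15 (mod 43).
Then x = 48 + 54·15 = 858.
Check: 858 mod 54 = 48, 858 mod 86 = 84. ✓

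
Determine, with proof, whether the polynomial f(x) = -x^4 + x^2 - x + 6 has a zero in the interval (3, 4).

No such root exists.

f(3) = -69 and f(4) = -238, both negative, so a sign-change argument is unavailable; we show f keeps this sign on the whole interval.
Shift to the endpoint 3: with x = 3 + u (0 < u < 1), one computes f(3 + u) = -u^4 - 12u^3 - 53u^2 - 103u - 69.
The nonzero coefficients here are all negative, so for u > 0 every term is negative (or zero), and the constant term -69 is strictly negative.
Therefore f(x) < 0 throughout (3, 4), and f has no zero there.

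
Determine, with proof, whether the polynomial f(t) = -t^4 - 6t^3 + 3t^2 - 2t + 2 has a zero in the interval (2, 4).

f(2) = -54 and f(4) = -598, both negative, so a sign-change argument is unavailable; we show f keeps this sign on the whole interval.
Substitute t = 2 + u, where 0 < u < 2 on the interval. Expanding, f(2 + u) = -u^4 - 14u^3 - 57u^2 - 94u - 54.
All 5 nonzero coefficients of this polynomial in u are negative; hence for u > 0 the value is a sum of negative terms (the constant -54 among them).
Therefore f(t) < 0 throughout (2, 4), and f has no zero there.

No such root exists.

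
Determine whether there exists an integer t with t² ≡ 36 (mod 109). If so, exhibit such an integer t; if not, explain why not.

t = 6

Take t = 6. Then 6² = 36, and since 0 ≤ 36 < 109 this is already reduced: 6² ≡ 36 (mod 109).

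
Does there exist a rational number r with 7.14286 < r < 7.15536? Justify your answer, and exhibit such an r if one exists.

Scale by 13: the interval becomes (92.85718, 93.01968), which contains the integer 93.
Hence 93/13 is a rational number with 7.14286 < 93/13 < 7.15536.

r = 93/13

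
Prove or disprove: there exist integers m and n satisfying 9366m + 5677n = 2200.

Both 9366 and 5677 are divisible by gcd(9366, 5677) = 7, hence so is any combination 9366m + 5677n.
But 2200 is not a multiple of 7 (it leaves remainder 2).
So the equation is unsolvable over ℤ.

No, no such integers exist.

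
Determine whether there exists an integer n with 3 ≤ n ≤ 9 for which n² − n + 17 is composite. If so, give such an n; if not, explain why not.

No such integer n in that range exists.

The values for n = 3, 4, …, 9 are 23, 29, 37, 47, 59, 73, 89, and each of these is prime.
So no value in the range makes the expression composite.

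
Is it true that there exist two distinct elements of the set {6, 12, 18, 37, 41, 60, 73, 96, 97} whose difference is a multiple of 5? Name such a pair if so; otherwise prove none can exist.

6 and 41 are such a pair.

Reduce each element mod 5: 6↦1, 12↦2, 18↦3, 37↦2, 41↦1, 60↦0, 73↦3, 96↦1, 97↦2. The residue 1 repeats (at 6 and 41), and 41 − 6 = 35 = 7·5.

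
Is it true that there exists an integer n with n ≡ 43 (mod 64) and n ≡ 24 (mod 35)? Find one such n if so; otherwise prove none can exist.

n = 619

Since 64 and 35 share no common factor, CRT says the pair of congruences has a solution (unique mod 2240).
Any solution of the first congruence is n = 43 + 64t; substituting into the second, 64t ≡ 24 − 43 ≡ 16 (mod 35).
64 ≡ 29 (mod 35), so this reads 29t ≡ 16 (mod 35). Note 29·29 = 841 ≡ 1 (mod 35) (as 841 − 1 = 24·35), so 29⁻¹ ≡ 29.
Multiplying by 29: t ≡ 29·16 = 464 ≡ 9 (mod 35).
Taking t = 9 gives n = 43 + 64·9 = 619.
Check: 619 mod 64 = 43, 619 mod 35 = 24. ✓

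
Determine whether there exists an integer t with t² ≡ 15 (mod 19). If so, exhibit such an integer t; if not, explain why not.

There is no such integer.

Since (19 − t)² ≡ t² (mod 19), it suffices to square t = 0, 1, …, 9: the residues are 0, 1, 4, 9, 16, 6, 17, 11, 7, 5.
So the quadratic residues mod 19 are {0, 1, 4, 5, 6, 7, 9, 11, 16, 17}, and 15 is not among them.
Hence no integer t has t² ≡ 15 (mod 19).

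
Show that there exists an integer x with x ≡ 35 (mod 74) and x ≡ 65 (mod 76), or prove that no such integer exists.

The moduli are not coprime: gcd(74, 76) = 2. Compatibility requires 2 ∣ (65 − 35) = 30, which holds, so solutions exist.
Put x = 35 + 74t, so we need 74t ≡ 30 (mod 76), equivalently (divide by 2) 37t ≡ 15 (mod 38).
Invert 37 mod 38 by the Euclidean algorithm: 38 = 1·37 + 1, 37 = 37·1 + 0; back-substituting, 1 = 38 − 1·37. Hence 37·(-1) ≡ 1, so 37⁻¹ ≡ -1 ≡ 37 (mod 38).
Multiplying by 37: t ≡ 37·15 = 555 ≡ 23 (mod 38).
Then x = 35 + 74·23 = 1737.
Indeed 1737 ≡ 35 (mod 74) and 1737 ≡ 65 (mod 76).

x = 1737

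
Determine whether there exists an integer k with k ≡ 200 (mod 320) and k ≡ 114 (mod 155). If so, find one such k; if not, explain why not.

Reduce both congruences modulo 5, which divides 320 and 155: they say k ≡ 200 (mod 5) and k ≡ 114 (mod 5).
However 200 ≡ 0 and 114 ≡ 4 (mod 5), and 0 ≠ 4.
So no integer satisfies both congruences.

No such integer exists.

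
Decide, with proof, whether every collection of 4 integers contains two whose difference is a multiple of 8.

No, the set {28, 29, 30, 31} is a counterexample.

Try 4 consecutive integers, 28, 29, 30, 31. Their remainders mod 8 are 4, 5, 6, 7 — pairwise different, as any 4 ≤ 8 consecutive integers have distinct residues.
The differences between them range over 1, …, 3, none of which is divisible by 8.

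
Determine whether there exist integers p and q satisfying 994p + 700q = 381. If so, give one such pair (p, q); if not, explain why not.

No such integers exist.

Any value of 994p + 700q is a multiple of gcd(994, 700) = 14.
But 381 is not a multiple of 14 (it leaves remainder 3).
Therefore 994p + 700q = 381 has no solution in integers.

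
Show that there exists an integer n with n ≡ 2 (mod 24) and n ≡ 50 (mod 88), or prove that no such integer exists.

Here gcd(24, 88) = 8, and both 2 and 50 leave remainder 2 mod 8, so the system is consistent.
The integers ≡ 2 (mod 24) are 2, 26, 50, …; their remainders mod 88 are 2, 26, 50, so n = 50 is the first that is ≡ 50 (mod 88).
Check: 50 mod 24 = 2, 50 mod 88 = 50. ✓

n = 50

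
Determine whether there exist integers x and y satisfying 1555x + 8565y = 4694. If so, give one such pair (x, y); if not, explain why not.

No, no such integers exist.

Any value of 1555x + 8565y is a multiple of gcd(1555, 8565) = 5.
But 4694 is not a multiple of 5 (it leaves remainder 4).
Therefore 1555x + 8565y = 4694 has no solution in integers.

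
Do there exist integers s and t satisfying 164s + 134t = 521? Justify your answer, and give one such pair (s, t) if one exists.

gcd(164, 134) = 2, so every integer of the form 164s + 134t is a multiple of 2.
However 521 leaves remainder 1 on division by 2.
Hence no integers s, t satisfy the equation.

No such integers exist.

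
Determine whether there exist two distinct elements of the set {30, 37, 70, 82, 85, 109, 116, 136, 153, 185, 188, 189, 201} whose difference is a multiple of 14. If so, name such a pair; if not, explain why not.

No, no such pair exists.

Reduce each element modulo 14: 30↦2, 37↦9, 70↦0, 82↦12, 85↦1, 109↦11, 116↦4, 136↦10, 153↦13, 185↦3, 188↦6, 189↦7, 201↦5.
All 13 residues are distinct, so no two elements differ by a multiple of 14.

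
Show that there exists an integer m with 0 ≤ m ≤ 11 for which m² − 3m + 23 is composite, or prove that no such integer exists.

m = 11

At m = 11: 11² − 3·11 + 23 = 111 = 3·37, which is composite.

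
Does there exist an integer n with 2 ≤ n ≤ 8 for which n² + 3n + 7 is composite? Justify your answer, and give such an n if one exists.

n = 4

At n = 4: 4² + 3·4 + 7 = 35 = 5·7, which is composite.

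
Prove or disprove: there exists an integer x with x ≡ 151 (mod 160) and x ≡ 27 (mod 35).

Both moduli are multiples of 5 = gcd(160, 35), so any solution would satisfy x ≡ 151 and x ≡ 27 modulo 5 simultaneously.
These are incompatible: 151 − 27 = 124 is not divisible by 5.
Therefore no such x exists.

There is no such integer.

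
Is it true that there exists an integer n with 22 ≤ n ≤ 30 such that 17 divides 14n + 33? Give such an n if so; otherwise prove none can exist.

Try n = 28: 14·28 + 33 = 425 = 25·17, which is divisible by 17.

n = 28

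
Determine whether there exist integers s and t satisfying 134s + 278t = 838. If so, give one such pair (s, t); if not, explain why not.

Since gcd(134, 278) = 2 and 838 = 2·419, Bézout's identity guarantees a solution.
Dividing through by 2 reduces the equation to 67s + 139t = 419.
Euclidean algorithm: 139 = 2·67 + 5, 67 = 13·5 + 2, 5 = 2·2 + 1, 2 = 2·1 + 0.
Back-substituting, 1 = 5 − 2·2 = 5 − 2·(67 − 13·5) = −2·67 + 27·5 = −2·67 + 27·(139 − 2·67) = 27·139 − 56·67; that is, 67·(-56) + 139·27 = 1.
Times 419: 67·(-23464) + 139·11313 = 419, so (-23464, 11313) solves it.
Adding 169·139 to s and subtracting 169·67 from t gives the tidier solution (27, -10).
Indeed 134·27 + 278·(-10) = 3618 − 2780 = 838.

s = 27, t = -10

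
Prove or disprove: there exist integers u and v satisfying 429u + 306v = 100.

No, no such integers exist.

Any value of 429u + 306v is a multiple of gcd(429, 306) = 3.
But 100 is not a multiple of 3 (it leaves remainder 1).
Hence no integers u, v satisfy the equation.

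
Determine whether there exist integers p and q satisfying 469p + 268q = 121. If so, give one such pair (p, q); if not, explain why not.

No, no such integers exist.

gcd(469, 268) = 67, so every integer of the form 469p + 268q is a multiple of 67.
But 121 is not a multiple of 67 (it leaves remainder 54).
Hence no integers p, q satisfy the equation.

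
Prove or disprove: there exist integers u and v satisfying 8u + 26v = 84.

u = 4, v = 2

Every value of 8u + 26v is a multiple of gcd(8, 26) = 2; since 2 ∣ 84, solutions exist.
Dividing through by 2 reduces the equation to 4u + 13v = 42.
Euclidean algorithm: 13 = 3·4 + 1, 4 = 4·1 + 0.
Unwinding: 1 = 13 − 3·4, i.e. 4·(-3) + 13·1 = 1.
Times 42: 4·(-126) + 13·42 = 42, so (-126, 42) solves it.
Shifting by a multiple of (13, −4) keeps it a solution: u = -126 + 10·13 = 4, v = 42 − 10·4 = 2.
Check: 8·4 + 26·2 = 32 + 52 = 84. ✓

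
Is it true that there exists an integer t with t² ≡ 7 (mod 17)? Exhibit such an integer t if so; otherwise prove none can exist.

Squares mod 17 repeat after t = 8 (as (−t)² = t²); for t = 0..8 they are 0, 1, 4, 9, 16, 8, 2, 15, 13.
So the quadratic residues mod 17 are {0, 1, 2, 4, 8, 9, 13, 15, 16}, and 7 is not among them.
Therefore t² ≡ 7 (mod 17) has no solution.

No, no such integer exists.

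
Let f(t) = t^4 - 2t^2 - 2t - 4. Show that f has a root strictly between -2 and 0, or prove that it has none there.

Such a root exists.

f(-2) = 8 and f(0) = -4, which have opposite signs.
As a polynomial, f is continuous on every closed interval.
By the Intermediate Value Theorem, f takes the value 0 somewhere in the open interval.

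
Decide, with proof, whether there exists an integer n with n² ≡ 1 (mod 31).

Take n = 30. Then 30² = 900 = 29·31 + 1, so 30² ≡ 1 (mod 31).

n = 30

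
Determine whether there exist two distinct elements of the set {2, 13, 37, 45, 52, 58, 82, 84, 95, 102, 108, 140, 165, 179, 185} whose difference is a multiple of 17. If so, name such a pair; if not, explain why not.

Reduce each element modulo 17: 2↦2, 13↦13, 37↦3, 45↦11, 52↦1, 58↦7, 82↦14, 84↦16, 95↦10, 102↦0, 108↦6, 140↦4, 165↦12, 179↦9, 185↦15.
No residue repeats among the 15 elements, so no pair has difference ≡ 0 (mod 17).

No, no such pair exists.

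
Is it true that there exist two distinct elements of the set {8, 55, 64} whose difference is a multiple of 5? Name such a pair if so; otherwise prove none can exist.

There is no such pair.

Two integers differ by a multiple of 5 exactly when they have the same residue mod 5. The residues are 8↦3, 55↦0, 64↦4.
No residue repeats among the 3 elements, so no pair has difference ≡ 0 (mod 5).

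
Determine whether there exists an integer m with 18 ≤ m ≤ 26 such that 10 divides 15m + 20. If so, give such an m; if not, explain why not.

m = 18

m = 18 works, since 15·18 + 20 = 290 = 29·10.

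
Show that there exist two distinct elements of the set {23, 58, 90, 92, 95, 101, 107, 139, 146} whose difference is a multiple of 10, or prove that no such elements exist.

Residues mod 10: 23↦3, 58↦8, 90↦0, 92↦2, 95↦5, 101↦1, 107↦7, 139↦9, 146↦6.
All 9 residues are distinct, so no two elements differ by a multiple of 10.

No, no such pair exists.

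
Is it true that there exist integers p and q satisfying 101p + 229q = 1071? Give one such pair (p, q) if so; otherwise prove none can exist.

p = 226, q = -95

101 and 229 are coprime, so 101p + 229q ranges over all of ℤ.
Run the Euclidean algorithm on 229 and 101: 229 = 2·101 + 27, 101 = 3·27 + 20, 27 = 1·20 + 7, 20 = 2·7 + 6, 7 = 1·6 + 1, 6 = 6·1 + 0.
Back-substituting, 1 = 7 − 1·6 = 7 − (20 − 2·7) = −20 + 3·7 = −20 + 3·(27 − 1·20) = 3·27 − 4·20 = 3·27 − 4·(101 − 3·27) = −4·101 + 15·27 = −4·101 + 15·(229 − 2·101) = 15·229 − 34·101; that is, 101·(-34) + 229·15 = 1.
Times 1071: 101·(-36414) + 229·16065 = 1071, so (-36414, 16065) solves it.
Shifting by a multiple of (229, −101) keeps it a solution: p = -36414 + 160·229 = 226, q = 16065 − 160·101 = -95.
Check: 101·226 + 229·(-95) = 22826 − 21755 = 1071. ✓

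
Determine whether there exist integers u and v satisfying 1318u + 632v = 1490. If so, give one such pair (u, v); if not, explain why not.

Every value of 1318u + 632v is a multiple of gcd(1318, 632) = 2; since 2 ∣ 1490, solutions exist.
Dividing through by 2 reduces the equation to 659u + 316v = 745.
Run the Euclidean algorithm on 659 and 316: 659 = 2·316 + 27, 316 = 11·27 + 19, 27 = 1·19 + 8, 19 = 2·8 + 3, 8 = 2·3 + 2, 3 = 1·2 + 1, 2 = 2·1 + 0.
Working back up the chain: 1 = 3 − 1·2 = 3 − (8 − 2·3) = −8 + 3·3 = −8 + 3·(19 − 2·8) = 3·19 − 7·8 = 3·19 − 7·(27 − 1·19) = −7·27 + 10·19 = −7·27 + 10·(316 − 11·27) = 10·316 − 117·27 = 10·316 − 117·(659 − 2·316) = −117·659 + 244·316. So 659·(-117) + 316·244 = 1.
Scaling by 745 gives the particular solution (u, v) = (-87165, 181780).
Adding 276·316 to u and subtracting 276·659 from v gives the tidier solution (51, -104).
Indeed 1318·51 + 632·(-104) = 67218 − 65728 = 1490.

u = 51, v = -104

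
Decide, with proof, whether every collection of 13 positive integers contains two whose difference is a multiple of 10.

Each integer lies in one of the 10 residue classes modulo 10.
With 13 integers and only 10 classes, the pigeonhole principle forces two of them, say a and b, into the same class.
Their difference a − b is then a multiple of 10.

Yes, this is always true.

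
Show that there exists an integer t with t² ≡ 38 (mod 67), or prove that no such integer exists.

There is no such integer.

Apply Euler's criterion with the prime 67: 38 is a quadratic residue iff 38^33 ≡ 1 (mod 67), and a non-residue iff it is ≡ −1.
Squaring successively (mod 67): 38^2 = 1444 ≡ 37; 38^4 ≡ 37² = 1369 ≡ 29; 38^8 ≡ 29² = 841 ≡ 37; 38^16 ≡ 37² = 1369 ≡ 29; 38^32 ≡ 29² = 841 ≡ 37.
Since 33 = 32 + 1, 38^33 ≡ 37 · 38; multiplying out mod 67: 37·38 = 1406 ≡ 66. Thus 38^33 ≡ 66 ≡ −1 (mod 67).
By Euler's criterion 38 is a quadratic non-residue mod 67: no t satisfies t² ≡ 38 (mod 67).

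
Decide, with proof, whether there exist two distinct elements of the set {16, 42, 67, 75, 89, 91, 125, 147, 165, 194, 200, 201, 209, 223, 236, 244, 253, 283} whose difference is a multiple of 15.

Both 16 and 91 leave remainder 1 on division by 15; their difference 75 = 5·15 is a multiple of 15.

16 and 91 are such a pair.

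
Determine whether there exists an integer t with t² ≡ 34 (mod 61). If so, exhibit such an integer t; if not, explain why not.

t = 41

t = 41 works: 41² = 1681, and 1681 − 34 = 1647 = 27·61.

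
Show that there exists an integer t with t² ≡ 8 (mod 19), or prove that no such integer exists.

No such integer exists.

Since (19 − t)² ≡ t² (mod 19), it suffices to square t = 0, 1, …, 9: the residues are 0, 1, 4, 9, 16, 6, 17, 11, 7, 5.
The set of squares mod 19 is therefore {0, 1, 4, 5, 6, 7, 9, 11, 16, 17}, which does not contain 8.
Therefore t² ≡ 8 (mod 19) has no solution.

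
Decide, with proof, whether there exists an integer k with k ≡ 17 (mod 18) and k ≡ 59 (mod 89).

The moduli 18 and 89 are coprime, so by the Chinese Remainder Theorem a unique solution modulo 1602 exists.
Write k = 17 + 18t and require 17 + 18t ≡ 59 (mod 89), i.e. 18t ≡ 42 (mod 89).
Invert 18 mod 89 by the Euclidean algorithm: 89 = 4·18 + 17, 18 = 1·17 + 1, 17 = 17·1 + 0; back-substituting, 1 = 18 − 1·17 = 18 − (89 − 4·18) = −89 + 5·18. Hence 18·5 ≡ 1, so 18⁻¹ ≡ 5 (mod 89).
Therefore t ≡ 5·42 = 210 ≡ 32 (mod 89).
Taking t = 32 gives k = 17 + 18·32 = 593.
Check: 593 mod 18 = 17, 593 mod 89 = 59. ✓

k = 593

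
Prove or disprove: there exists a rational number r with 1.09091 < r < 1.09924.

r = 23/21

Multiplying by 21: 21·1.09091 = 22.90911 and 21·1.09924 = 23.08404, so the integer 23 lies strictly between them.
So r = 23/21 works: it is a ratio of integers, and dividing 21·1.09091 < 23 < 21·1.09924 through by 21 gives 1.09091 < 23/21 < 1.09924.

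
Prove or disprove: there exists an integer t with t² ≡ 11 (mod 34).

No such integer exists.

Reduce modulo 17, which divides 34: we would need t² ≡ 11 (mod 17).
Computing t² mod 17 for t = 0, 1, …, 8 (enough, by the symmetry t ↦ 17 − t) gives 0, 1, 4, 9, 16, 8, 2, 15, 13.
So the quadratic residues mod 17 are {0, 1, 2, 4, 8, 9, 13, 15, 16}, and 11 is not among them.
Hence no integer t has t² ≡ 11 (mod 34).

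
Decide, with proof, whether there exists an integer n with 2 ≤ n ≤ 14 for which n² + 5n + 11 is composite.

n = 11

At n = 11: 11² + 5·11 + 11 = 187 = 11·17, which is composite.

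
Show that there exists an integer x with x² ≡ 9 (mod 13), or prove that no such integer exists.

x = 10

Take x = 10. Then 10² = 100 = 7·13 + 9, so 10² ≡ 9 (mod 13).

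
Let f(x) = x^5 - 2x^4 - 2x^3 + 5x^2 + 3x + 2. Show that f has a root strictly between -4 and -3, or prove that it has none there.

No such root exists.

f(-4) = -1338 and f(-3) = -313, both negative, so a sign-change argument is unavailable; we show f keeps this sign on the whole interval.
Shift to the endpoint -3: with x = -3 − u (0 < u < 1), one computes f(-3 − u) = -u^5 - 17u^4 - 112u^3 - 355u^2 - 540u - 313.
All 6 nonzero coefficients of this polynomial in u are negative; hence for u > 0 the value is a sum of negative terms (the constant -313 among them).
Therefore f(x) < 0 throughout (-4, -3), and f has no zero there.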